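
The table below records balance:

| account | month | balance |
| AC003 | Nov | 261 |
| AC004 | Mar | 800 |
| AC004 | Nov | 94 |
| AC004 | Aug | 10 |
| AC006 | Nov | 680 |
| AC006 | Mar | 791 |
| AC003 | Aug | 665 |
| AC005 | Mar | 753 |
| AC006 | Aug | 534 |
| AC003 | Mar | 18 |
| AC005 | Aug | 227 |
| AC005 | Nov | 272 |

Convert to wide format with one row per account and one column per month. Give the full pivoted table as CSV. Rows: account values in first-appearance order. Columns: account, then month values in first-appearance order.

Columns: account plus the 3 distinct month values (Nov, Mar, Aug).
For example, row AC003 column Nov takes balance=261 from the long row (AC003, Nov).

account,Nov,Mar,Aug
AC003,261,18,665
AC004,94,800,10
AC006,680,791,534
AC005,272,753,227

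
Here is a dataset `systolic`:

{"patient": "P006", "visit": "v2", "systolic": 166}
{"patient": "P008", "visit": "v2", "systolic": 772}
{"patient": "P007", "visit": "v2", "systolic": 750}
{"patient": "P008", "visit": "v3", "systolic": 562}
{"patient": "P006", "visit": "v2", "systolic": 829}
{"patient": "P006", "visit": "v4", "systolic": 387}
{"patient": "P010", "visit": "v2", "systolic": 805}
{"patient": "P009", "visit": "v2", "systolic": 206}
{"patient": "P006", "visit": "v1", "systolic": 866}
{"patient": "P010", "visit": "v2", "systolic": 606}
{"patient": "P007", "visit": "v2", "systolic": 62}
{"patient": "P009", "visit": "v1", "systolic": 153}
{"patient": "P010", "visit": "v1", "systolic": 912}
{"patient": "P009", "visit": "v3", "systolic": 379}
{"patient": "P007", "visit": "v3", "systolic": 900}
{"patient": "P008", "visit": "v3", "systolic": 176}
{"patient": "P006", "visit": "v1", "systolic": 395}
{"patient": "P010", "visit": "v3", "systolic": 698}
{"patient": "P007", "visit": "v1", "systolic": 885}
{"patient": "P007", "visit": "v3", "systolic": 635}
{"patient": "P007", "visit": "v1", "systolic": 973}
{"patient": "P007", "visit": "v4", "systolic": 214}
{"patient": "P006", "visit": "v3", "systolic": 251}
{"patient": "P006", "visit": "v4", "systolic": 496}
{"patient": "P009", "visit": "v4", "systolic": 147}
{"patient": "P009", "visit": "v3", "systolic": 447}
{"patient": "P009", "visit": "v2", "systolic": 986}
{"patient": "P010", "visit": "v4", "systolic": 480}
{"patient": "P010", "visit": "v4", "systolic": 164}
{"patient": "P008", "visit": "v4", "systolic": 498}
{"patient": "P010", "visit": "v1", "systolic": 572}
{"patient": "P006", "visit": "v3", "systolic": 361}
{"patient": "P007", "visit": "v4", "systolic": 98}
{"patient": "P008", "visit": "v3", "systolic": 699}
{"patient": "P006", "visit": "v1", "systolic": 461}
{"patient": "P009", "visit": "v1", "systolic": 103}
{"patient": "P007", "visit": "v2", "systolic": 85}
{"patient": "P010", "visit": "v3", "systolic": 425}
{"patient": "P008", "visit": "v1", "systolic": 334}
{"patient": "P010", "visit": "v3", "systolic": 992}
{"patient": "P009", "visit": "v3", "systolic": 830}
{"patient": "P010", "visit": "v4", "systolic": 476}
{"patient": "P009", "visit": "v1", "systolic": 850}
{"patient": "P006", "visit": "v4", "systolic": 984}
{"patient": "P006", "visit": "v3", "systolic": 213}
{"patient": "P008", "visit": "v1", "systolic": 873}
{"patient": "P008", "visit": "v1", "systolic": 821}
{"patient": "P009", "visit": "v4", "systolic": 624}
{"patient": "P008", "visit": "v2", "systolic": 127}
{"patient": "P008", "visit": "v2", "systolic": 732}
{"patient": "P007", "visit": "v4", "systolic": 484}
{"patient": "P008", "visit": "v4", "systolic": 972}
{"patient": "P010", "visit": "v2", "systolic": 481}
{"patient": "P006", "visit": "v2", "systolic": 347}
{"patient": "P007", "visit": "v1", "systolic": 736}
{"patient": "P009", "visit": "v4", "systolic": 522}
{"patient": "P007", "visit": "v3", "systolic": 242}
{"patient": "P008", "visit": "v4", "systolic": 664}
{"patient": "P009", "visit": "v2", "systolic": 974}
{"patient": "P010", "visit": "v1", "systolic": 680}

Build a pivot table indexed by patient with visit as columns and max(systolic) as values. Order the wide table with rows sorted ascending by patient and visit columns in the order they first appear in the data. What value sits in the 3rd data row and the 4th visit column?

With rows sorted ascending by patient, row 3 is patient=P008. visit columns in first-appearance order: v2, v3, v4, v1; column 4 is v1.
Long rows with patient=P008, visit=v1: max(334, 873, 821) = 873.

873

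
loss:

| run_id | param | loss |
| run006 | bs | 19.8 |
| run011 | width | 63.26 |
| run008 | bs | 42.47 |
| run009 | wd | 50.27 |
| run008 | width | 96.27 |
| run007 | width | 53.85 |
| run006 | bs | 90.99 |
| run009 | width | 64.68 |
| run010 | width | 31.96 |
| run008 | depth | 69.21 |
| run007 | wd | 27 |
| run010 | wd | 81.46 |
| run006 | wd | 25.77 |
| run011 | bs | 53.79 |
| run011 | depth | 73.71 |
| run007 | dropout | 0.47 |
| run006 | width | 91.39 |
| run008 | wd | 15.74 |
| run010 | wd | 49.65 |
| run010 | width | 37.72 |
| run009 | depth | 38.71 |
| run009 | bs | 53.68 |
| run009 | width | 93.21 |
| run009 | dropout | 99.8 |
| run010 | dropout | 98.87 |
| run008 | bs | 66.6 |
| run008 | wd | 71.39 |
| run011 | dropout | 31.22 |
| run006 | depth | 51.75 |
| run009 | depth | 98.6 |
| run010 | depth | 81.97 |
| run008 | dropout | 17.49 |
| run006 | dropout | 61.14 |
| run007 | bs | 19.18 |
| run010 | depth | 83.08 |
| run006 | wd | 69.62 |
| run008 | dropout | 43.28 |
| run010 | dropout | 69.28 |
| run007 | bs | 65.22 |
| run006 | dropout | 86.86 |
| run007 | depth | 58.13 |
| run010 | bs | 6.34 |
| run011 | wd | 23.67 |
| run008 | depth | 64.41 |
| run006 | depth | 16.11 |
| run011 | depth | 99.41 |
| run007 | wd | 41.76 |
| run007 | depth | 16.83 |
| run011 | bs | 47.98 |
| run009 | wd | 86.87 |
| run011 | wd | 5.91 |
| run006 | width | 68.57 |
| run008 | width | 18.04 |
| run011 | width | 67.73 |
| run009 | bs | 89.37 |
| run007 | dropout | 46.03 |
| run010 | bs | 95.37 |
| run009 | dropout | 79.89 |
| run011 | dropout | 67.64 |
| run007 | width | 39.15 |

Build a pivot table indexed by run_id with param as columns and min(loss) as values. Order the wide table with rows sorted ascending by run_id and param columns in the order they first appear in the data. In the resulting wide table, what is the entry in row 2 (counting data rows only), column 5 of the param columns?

With rows sorted ascending by run_id, row 2 is run_id=run007. param columns in first-appearance order: bs, width, wd, depth, dropout; column 5 is dropout.
Long rows with run_id=run007, param=dropout: min(0.47, 46.03) = 0.47.

0.47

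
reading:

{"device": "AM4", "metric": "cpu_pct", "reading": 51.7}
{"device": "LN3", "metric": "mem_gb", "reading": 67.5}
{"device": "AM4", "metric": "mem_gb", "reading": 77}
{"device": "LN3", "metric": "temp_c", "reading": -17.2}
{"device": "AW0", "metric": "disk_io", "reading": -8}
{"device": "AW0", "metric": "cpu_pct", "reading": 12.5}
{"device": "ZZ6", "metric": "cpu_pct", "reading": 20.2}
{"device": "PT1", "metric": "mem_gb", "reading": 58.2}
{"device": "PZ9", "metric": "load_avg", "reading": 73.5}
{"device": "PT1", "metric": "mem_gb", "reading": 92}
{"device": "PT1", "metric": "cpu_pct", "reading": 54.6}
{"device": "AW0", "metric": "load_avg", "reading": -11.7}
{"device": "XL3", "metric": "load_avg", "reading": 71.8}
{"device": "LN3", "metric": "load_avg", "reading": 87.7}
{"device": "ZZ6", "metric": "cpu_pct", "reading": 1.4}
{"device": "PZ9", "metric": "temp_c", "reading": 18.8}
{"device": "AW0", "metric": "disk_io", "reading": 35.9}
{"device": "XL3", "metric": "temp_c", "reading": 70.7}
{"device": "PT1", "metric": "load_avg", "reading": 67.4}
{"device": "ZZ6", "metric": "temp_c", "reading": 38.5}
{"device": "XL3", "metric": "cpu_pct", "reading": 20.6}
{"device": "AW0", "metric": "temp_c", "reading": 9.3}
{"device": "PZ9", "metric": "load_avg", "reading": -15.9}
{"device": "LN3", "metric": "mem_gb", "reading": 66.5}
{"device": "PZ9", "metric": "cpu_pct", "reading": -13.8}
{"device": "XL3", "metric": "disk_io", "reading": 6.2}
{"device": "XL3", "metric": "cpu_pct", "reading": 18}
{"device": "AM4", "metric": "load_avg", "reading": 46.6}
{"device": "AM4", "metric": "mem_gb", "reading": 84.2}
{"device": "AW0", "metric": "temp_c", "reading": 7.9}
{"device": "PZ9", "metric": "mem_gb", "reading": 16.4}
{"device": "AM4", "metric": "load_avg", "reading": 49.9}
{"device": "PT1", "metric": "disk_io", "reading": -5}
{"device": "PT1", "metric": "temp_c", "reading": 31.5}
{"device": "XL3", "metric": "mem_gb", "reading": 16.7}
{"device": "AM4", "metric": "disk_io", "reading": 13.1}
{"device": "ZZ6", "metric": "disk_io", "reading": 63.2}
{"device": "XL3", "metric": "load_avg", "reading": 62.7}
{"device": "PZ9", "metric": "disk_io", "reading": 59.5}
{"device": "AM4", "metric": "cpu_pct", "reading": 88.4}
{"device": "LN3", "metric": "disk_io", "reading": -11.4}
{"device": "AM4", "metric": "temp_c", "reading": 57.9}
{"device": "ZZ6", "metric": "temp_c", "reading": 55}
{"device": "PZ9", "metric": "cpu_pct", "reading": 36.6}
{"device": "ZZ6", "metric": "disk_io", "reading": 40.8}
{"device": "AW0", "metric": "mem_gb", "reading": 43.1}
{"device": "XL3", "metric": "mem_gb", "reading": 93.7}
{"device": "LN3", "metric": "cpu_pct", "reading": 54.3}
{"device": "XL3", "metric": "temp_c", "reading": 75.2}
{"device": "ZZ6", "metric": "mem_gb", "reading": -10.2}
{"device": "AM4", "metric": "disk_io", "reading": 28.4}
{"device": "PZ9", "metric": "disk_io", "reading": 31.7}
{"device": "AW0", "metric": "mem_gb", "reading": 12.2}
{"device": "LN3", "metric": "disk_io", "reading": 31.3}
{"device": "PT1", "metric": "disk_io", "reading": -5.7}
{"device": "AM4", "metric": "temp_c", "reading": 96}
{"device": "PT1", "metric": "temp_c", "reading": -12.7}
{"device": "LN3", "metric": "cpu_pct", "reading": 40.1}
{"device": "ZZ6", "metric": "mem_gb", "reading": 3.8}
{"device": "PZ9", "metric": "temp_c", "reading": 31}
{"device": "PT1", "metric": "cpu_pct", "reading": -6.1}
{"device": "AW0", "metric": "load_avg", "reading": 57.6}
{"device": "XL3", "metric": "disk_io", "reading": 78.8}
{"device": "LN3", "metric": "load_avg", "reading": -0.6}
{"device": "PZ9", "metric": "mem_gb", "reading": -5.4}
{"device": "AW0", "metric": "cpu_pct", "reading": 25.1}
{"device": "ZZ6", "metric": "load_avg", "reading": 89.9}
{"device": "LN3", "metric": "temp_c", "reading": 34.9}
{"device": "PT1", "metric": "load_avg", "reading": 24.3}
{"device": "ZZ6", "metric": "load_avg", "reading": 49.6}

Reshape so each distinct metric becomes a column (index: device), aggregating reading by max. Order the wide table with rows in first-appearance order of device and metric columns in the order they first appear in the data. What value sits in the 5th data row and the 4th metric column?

With rows in first-appearance order of device, row 5 is device=PT1. metric columns in first-appearance order: cpu_pct, mem_gb, temp_c, disk_io, load_avg; column 4 is disk_io.
Long rows with device=PT1, metric=disk_io: max(-5, -5.7) = -5.

-5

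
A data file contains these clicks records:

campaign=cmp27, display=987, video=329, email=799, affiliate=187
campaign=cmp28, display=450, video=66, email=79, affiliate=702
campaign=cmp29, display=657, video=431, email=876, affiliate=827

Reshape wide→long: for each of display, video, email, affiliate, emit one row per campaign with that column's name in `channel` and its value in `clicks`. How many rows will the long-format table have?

12

3 campaign values × 4 melted columns = 12 rows.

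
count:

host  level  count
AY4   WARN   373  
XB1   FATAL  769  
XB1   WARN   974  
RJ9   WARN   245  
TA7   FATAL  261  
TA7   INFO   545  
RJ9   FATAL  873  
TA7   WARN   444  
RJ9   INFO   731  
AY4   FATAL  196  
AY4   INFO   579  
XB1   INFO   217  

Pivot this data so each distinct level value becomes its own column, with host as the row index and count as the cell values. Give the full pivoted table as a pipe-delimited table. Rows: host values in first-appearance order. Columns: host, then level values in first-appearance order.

| host | WARN | FATAL | INFO |
| AY4 | 373 | 196 | 579 |
| XB1 | 974 | 769 | 217 |
| RJ9 | 245 | 873 | 731 |
| TA7 | 444 | 261 | 545 |

Columns: host plus the 3 distinct level values (WARN, FATAL, INFO).
For example, row AY4 column WARN takes count=373 from the long row (AY4, WARN).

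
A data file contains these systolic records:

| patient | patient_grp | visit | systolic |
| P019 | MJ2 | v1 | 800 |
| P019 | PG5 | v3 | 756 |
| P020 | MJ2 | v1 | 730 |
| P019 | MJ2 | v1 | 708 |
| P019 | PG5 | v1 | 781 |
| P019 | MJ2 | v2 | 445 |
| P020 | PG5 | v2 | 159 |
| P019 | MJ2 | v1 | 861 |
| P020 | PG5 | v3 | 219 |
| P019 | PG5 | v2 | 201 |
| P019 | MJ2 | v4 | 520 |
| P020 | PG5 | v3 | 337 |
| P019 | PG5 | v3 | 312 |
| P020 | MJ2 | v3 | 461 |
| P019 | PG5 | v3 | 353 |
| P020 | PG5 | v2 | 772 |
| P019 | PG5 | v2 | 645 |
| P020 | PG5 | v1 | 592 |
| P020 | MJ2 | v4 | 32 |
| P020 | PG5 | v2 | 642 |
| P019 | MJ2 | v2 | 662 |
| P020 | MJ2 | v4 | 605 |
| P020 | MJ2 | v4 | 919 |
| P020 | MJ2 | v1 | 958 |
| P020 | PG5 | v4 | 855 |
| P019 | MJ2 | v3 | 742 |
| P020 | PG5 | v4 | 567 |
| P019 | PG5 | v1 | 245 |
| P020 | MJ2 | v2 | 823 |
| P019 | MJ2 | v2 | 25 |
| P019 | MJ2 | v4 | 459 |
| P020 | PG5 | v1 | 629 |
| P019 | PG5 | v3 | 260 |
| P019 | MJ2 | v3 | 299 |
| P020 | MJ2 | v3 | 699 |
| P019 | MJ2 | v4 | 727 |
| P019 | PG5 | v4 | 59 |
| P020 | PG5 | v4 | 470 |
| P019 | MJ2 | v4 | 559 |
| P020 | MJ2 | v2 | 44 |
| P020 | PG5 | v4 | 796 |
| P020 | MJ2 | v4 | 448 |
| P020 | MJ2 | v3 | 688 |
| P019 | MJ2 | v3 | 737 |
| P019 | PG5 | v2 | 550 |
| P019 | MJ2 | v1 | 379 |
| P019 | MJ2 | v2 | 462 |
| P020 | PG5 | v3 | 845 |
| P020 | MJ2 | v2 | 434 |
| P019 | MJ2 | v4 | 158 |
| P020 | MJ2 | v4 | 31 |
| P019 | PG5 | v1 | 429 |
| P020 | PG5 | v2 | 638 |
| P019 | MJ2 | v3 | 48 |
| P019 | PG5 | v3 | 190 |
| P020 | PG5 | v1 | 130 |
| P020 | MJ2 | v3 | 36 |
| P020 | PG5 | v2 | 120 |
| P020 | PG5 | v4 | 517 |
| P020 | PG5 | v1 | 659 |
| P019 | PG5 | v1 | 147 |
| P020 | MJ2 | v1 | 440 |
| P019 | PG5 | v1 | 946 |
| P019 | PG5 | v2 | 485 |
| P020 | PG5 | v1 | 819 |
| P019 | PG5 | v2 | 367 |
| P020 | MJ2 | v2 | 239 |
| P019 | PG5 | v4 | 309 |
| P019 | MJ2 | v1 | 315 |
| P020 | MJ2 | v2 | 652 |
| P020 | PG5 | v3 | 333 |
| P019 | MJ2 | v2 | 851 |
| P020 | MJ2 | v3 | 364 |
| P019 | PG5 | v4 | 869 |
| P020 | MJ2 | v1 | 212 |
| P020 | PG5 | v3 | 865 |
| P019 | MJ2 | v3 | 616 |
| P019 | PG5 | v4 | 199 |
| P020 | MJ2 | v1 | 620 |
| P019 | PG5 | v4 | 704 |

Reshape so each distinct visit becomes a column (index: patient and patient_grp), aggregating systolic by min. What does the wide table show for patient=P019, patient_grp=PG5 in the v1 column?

Rows with patient=P019, patient_grp=PG5 and visit=v1: systolic values are 781, 245, 429, 147, 946.
min(781, 245, 429, 147, 946) = 147.

147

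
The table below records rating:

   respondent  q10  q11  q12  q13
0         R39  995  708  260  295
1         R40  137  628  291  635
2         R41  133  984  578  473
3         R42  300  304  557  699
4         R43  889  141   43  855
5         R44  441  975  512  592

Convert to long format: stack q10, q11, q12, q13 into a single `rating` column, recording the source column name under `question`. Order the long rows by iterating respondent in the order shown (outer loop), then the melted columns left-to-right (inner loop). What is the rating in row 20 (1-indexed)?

855

24 rows total (6 × 4). Row 20: index ⌊(20-1)/4⌋ = 4 into respondent → R43; (20-1) mod 4 = 3 into the melted columns → q13.
So row 20 is (R43, q13, 855); rating = 855.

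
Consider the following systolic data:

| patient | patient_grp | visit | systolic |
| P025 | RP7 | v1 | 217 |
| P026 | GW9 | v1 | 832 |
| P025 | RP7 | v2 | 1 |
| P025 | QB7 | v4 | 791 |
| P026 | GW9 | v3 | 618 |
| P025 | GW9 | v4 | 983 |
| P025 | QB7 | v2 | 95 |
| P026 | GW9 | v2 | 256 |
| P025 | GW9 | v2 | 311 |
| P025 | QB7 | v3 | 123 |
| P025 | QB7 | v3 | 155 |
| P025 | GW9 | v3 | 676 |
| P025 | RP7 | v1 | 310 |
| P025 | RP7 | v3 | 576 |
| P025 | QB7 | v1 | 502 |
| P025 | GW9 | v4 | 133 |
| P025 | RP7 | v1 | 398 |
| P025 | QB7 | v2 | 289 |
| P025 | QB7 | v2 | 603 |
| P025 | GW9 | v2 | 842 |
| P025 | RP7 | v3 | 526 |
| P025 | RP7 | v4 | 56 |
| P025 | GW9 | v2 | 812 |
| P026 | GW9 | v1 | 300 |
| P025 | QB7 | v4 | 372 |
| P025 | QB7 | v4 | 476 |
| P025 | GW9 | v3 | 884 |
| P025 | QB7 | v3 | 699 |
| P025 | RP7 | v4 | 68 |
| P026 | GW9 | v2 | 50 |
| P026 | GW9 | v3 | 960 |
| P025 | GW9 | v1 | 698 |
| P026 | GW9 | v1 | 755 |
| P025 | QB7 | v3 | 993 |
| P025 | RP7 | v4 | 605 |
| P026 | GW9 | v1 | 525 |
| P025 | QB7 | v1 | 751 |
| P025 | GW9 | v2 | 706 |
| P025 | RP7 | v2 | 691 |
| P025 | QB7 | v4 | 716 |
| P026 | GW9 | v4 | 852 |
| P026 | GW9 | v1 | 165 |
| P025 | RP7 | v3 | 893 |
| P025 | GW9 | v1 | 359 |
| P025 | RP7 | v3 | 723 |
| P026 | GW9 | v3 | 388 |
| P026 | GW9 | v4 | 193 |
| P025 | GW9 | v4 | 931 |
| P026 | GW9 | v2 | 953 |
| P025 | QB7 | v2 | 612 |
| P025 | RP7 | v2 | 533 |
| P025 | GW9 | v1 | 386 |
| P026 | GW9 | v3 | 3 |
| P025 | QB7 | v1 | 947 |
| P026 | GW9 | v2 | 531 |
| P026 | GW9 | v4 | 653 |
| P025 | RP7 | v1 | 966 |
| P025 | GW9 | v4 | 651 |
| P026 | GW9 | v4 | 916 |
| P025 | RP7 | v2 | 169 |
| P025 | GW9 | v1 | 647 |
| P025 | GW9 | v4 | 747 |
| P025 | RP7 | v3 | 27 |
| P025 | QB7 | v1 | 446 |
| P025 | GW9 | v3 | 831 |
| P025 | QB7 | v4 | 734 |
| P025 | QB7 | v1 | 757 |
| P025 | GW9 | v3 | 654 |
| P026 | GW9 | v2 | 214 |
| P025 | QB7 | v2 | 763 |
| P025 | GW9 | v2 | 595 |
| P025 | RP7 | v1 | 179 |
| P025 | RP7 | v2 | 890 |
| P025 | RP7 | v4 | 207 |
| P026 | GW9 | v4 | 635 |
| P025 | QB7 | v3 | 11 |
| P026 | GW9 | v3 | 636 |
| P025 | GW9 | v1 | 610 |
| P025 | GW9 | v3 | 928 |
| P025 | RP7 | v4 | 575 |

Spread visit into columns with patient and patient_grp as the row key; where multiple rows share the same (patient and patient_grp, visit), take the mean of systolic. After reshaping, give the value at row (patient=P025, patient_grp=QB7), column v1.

Rows with patient=P025, patient_grp=QB7 and visit=v1: systolic values are 502, 751, 947, 446, 757.
(502 + 751 + 947 + 446 + 757) / 5 = 680.60.

680.60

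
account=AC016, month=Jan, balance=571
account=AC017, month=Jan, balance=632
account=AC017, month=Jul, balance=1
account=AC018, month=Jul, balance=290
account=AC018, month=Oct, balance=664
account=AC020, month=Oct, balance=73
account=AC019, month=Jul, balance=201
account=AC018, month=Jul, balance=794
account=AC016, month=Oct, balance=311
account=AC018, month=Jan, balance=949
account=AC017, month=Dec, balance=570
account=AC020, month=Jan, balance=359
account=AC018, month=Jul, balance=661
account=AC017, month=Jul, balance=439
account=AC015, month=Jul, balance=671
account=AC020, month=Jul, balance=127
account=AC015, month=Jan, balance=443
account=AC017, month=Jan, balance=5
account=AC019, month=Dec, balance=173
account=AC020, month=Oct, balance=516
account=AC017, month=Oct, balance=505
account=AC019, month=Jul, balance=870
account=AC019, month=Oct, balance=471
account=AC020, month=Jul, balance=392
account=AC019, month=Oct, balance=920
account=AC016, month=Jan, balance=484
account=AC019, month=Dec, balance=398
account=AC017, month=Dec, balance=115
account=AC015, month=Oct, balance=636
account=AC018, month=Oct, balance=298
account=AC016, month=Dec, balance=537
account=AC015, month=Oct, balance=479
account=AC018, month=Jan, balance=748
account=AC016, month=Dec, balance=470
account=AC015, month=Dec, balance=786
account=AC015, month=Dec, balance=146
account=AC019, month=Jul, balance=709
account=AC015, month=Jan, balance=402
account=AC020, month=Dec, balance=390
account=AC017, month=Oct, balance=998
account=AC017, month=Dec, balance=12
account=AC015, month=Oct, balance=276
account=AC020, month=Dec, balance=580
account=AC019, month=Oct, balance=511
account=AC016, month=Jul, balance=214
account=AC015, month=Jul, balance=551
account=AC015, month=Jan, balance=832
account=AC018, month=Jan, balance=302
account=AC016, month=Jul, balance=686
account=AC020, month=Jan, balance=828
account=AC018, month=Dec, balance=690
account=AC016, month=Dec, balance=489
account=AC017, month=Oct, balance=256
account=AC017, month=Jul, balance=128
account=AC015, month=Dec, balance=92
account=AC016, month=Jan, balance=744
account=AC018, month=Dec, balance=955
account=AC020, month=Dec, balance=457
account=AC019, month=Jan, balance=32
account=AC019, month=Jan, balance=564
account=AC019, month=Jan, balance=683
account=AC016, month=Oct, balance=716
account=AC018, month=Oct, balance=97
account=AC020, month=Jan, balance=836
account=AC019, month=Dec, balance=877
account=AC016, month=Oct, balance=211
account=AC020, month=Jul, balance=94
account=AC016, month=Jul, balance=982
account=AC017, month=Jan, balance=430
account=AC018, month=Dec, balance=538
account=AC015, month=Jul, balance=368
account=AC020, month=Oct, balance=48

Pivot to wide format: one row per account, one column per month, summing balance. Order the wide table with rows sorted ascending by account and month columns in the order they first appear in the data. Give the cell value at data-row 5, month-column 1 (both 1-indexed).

1279

With rows sorted ascending by account, row 5 is account=AC019. month columns in first-appearance order: Jan, Jul, Oct, Dec; column 1 is Jan.
Long rows with account=AC019, month=Jan: 32 + 564 + 683 = 1279.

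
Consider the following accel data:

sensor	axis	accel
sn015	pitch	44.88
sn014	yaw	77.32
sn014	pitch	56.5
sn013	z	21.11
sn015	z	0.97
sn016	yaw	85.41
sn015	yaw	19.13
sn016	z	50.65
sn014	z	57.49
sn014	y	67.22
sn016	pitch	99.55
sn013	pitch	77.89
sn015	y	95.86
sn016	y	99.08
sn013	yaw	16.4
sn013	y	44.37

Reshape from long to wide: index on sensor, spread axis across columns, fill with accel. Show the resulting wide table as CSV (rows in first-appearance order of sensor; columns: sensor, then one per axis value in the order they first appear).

sensor,pitch,yaw,z,y
sn015,44.88,19.13,0.97,95.86
sn014,56.5,77.32,57.49,67.22
sn013,77.89,16.4,21.11,44.37
sn016,99.55,85.41,50.65,99.08

Columns: sensor plus the 4 distinct axis values (pitch, yaw, z, y).
For example, row sn015 column pitch takes accel=44.88 from the long row (sn015, pitch).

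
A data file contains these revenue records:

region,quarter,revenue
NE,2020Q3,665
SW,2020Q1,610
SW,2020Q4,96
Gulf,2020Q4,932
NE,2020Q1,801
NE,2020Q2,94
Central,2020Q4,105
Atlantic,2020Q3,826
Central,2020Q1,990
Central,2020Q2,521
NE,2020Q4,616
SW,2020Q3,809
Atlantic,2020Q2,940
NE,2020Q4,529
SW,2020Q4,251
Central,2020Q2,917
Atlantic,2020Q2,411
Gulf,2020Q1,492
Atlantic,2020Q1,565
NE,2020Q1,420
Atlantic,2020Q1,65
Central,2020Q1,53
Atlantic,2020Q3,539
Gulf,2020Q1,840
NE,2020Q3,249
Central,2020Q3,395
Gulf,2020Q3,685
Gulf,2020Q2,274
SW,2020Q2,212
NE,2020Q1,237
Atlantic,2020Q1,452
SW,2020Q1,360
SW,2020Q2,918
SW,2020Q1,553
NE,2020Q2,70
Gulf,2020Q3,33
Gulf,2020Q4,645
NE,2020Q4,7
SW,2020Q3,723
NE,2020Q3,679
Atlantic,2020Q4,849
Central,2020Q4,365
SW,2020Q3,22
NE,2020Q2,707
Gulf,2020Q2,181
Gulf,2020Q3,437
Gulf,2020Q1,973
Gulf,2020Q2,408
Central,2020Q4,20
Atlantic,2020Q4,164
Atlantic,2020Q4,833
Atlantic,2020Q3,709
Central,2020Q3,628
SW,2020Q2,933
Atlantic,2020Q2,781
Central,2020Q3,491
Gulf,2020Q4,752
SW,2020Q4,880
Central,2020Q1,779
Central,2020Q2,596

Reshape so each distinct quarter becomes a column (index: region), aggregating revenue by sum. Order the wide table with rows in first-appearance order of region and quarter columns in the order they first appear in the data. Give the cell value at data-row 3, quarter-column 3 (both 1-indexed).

2329

With rows in first-appearance order of region, row 3 is region=Gulf. quarter columns in first-appearance order: 2020Q3, 2020Q1, 2020Q4, 2020Q2; column 3 is 2020Q4.
Long rows with region=Gulf, quarter=2020Q4: 932 + 645 + 752 = 2329.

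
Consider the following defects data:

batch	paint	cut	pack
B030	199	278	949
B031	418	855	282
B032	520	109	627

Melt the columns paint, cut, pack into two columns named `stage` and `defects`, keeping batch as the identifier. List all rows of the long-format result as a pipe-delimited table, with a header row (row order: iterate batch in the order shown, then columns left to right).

Each (batch, column) pair becomes one row: 3 × 3 = 9 rows.
For example, (B030, paint) → defects=199.

| batch | stage | defects |
| B030 | paint | 199 |
| B030 | cut | 278 |
| B030 | pack | 949 |
| B031 | paint | 418 |
| B031 | cut | 855 |
| B031 | pack | 282 |
| B032 | paint | 520 |
| B032 | cut | 109 |
| B032 | pack | 627 |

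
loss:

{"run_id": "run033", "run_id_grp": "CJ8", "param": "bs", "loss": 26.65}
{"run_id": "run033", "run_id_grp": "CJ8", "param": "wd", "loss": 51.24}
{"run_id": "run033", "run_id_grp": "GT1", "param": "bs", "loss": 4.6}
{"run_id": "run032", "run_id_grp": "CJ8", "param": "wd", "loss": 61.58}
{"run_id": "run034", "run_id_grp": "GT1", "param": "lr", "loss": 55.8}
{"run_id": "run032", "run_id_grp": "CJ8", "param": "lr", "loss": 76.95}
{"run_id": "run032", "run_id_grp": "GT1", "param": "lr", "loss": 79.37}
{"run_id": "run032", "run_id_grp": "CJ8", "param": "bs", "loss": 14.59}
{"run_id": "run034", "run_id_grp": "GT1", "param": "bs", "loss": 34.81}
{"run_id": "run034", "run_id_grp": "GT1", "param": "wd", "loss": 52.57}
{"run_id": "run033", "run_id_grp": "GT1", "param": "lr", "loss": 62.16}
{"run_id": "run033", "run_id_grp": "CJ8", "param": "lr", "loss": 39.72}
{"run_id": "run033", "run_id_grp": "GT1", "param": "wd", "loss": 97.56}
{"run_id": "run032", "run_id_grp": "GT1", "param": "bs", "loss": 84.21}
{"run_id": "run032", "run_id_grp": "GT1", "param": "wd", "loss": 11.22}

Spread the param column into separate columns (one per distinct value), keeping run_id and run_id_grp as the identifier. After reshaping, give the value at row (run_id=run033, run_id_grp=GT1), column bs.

4.6

Wide layout: rows indexed by run_id and run_id_grp, columns are the 3 distinct param values (bs, wd, lr).
Cell (run_id=run033, run_id_grp=GT1, param=bs) draws from the long row where run_id=run033, run_id_grp=GT1 and param=bs, which has loss=4.6.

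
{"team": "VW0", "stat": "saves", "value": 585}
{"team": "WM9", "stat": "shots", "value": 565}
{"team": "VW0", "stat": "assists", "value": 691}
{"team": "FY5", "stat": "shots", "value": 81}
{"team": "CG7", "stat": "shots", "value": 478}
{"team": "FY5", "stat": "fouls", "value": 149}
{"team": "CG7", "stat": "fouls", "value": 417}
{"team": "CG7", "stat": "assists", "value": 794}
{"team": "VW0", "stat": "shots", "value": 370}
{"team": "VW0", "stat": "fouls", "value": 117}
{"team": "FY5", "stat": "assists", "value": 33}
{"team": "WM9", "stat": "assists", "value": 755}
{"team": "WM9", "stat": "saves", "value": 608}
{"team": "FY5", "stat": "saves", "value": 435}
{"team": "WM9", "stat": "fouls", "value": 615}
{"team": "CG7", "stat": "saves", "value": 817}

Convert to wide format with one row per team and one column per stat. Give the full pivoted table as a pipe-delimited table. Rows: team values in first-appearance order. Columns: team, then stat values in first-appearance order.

Columns: team plus the 4 distinct stat values (saves, shots, assists, fouls).
For example, row VW0 column saves takes value=585 from the long row (VW0, saves).

| team | saves | shots | assists | fouls |
| VW0 | 585 | 370 | 691 | 117 |
| WM9 | 608 | 565 | 755 | 615 |
| FY5 | 435 | 81 | 33 | 149 |
| CG7 | 817 | 478 | 794 | 417 |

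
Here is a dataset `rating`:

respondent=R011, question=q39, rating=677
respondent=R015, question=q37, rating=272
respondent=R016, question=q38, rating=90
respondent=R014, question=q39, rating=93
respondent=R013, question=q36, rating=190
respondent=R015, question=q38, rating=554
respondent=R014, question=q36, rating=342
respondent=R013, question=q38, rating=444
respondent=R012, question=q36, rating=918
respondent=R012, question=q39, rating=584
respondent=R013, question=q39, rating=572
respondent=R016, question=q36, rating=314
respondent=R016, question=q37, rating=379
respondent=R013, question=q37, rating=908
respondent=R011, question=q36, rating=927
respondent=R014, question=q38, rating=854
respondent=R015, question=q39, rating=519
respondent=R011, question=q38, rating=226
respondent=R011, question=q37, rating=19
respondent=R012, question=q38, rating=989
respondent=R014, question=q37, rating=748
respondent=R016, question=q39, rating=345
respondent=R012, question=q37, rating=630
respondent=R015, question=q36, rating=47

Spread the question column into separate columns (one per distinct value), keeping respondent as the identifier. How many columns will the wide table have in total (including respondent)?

5

1 column for respondent plus 4 distinct question values → 5 columns.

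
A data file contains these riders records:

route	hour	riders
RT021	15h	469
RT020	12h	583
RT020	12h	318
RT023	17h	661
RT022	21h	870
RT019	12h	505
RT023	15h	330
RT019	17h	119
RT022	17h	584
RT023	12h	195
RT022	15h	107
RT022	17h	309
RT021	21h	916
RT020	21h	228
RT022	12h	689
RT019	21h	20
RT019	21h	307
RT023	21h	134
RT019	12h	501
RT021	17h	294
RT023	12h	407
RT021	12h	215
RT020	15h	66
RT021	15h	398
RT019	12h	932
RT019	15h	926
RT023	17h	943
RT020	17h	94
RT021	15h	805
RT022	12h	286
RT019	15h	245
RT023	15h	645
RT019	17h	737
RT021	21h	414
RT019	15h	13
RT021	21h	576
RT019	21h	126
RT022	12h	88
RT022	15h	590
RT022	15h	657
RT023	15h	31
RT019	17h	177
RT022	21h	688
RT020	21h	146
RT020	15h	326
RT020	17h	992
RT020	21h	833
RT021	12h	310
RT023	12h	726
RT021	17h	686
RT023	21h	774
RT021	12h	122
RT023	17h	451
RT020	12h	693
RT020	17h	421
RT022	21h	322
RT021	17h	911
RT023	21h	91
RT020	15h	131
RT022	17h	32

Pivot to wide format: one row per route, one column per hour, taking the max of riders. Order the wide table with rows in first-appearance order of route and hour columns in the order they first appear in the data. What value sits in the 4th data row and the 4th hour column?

With rows in first-appearance order of route, row 4 is route=RT022. hour columns in first-appearance order: 15h, 12h, 17h, 21h; column 4 is 21h.
Long rows with route=RT022, hour=21h: max(870, 688, 322) = 870.

870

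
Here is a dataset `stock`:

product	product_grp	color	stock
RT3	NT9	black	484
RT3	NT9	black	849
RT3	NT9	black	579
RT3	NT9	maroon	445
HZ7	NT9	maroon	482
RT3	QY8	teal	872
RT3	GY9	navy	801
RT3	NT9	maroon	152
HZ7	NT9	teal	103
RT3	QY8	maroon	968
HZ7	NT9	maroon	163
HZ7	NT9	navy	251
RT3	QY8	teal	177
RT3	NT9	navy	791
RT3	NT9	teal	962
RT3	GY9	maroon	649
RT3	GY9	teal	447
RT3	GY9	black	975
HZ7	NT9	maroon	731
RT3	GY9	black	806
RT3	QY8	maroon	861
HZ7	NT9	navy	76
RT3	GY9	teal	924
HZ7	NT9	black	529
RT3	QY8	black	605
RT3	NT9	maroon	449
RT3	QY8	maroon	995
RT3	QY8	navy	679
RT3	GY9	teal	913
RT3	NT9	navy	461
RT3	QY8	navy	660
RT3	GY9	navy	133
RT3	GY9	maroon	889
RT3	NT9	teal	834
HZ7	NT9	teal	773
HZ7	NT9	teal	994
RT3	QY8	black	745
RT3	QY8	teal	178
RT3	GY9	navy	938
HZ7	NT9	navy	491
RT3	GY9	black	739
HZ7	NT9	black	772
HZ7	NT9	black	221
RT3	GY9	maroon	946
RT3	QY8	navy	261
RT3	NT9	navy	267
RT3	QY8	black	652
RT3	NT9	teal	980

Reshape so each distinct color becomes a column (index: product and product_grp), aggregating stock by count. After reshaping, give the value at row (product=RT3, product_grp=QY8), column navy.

3

Rows with product=RT3, product_grp=QY8 and color=navy: stock values are 679, 660, 261.
3 rows match — count = 3.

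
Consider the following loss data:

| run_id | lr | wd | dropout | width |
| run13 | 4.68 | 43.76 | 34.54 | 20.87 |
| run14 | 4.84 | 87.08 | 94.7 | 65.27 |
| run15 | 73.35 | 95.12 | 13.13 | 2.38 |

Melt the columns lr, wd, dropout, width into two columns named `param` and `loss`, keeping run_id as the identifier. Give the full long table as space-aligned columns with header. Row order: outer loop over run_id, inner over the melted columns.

Each (run_id, column) pair becomes one row: 3 × 4 = 12 rows.
For example, (run13, lr) → loss=4.68.

run_id  param    loss 
run13   lr       4.68 
run13   wd       43.76
run13   dropout  34.54
run13   width    20.87
run14   lr       4.84 
run14   wd       87.08
run14   dropout  94.7 
run14   width    65.27
run15   lr       73.35
run15   wd       95.12
run15   dropout  13.13
run15   width    2.38 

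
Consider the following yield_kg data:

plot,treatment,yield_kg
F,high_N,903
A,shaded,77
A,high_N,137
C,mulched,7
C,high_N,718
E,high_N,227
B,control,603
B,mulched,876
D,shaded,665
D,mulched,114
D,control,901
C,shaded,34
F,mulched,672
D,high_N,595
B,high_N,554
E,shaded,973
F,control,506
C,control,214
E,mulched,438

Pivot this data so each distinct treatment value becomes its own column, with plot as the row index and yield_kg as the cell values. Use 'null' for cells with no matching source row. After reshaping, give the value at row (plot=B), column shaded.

null

No long-format row has plot=B and treatment=shaded, so the cell is null.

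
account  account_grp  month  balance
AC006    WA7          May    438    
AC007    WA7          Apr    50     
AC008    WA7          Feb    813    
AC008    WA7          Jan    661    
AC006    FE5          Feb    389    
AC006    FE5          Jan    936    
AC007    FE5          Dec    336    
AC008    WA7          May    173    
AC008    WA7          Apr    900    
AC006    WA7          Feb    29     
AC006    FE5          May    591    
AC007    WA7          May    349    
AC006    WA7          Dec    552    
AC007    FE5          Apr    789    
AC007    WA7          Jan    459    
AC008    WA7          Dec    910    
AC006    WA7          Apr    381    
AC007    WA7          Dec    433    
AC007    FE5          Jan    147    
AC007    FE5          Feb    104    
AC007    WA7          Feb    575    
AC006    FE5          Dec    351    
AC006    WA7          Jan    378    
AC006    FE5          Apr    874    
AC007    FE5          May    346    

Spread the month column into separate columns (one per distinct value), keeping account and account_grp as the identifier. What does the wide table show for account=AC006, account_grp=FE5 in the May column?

591

Wide layout: rows indexed by account and account_grp, columns are the 5 distinct month values (May, Apr, Feb, Jan, Dec).
Cell (account=AC006, account_grp=FE5, month=May) draws from the long row where account=AC006, account_grp=FE5 and month=May, which has balance=591.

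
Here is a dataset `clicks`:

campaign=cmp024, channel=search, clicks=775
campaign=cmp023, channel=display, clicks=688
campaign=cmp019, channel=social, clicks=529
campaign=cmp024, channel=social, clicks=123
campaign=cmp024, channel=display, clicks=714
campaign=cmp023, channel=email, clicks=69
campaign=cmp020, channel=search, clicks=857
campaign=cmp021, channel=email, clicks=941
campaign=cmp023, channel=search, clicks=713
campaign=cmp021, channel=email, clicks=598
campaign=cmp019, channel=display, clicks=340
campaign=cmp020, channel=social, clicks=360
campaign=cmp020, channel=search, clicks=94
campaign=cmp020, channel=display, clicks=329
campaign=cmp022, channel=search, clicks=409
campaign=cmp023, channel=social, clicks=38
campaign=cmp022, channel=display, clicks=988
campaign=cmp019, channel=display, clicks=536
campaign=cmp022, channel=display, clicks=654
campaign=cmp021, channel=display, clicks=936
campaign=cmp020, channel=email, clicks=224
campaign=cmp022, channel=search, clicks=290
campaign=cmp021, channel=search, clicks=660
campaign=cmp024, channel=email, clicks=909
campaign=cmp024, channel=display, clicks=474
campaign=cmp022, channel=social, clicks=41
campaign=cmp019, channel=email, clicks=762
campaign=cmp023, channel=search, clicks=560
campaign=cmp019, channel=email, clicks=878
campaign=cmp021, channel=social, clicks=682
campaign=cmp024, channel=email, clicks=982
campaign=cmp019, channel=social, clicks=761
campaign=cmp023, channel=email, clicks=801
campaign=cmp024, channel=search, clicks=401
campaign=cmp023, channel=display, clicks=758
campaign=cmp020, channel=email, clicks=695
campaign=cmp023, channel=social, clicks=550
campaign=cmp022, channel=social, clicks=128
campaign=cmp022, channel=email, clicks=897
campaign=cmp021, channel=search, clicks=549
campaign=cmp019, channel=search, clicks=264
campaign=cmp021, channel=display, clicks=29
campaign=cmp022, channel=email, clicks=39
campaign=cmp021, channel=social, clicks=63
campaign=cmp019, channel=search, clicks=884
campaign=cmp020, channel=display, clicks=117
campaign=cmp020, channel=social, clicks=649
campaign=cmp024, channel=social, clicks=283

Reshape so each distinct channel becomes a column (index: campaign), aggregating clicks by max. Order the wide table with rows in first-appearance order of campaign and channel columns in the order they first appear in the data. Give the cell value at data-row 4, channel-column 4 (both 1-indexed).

695

With rows in first-appearance order of campaign, row 4 is campaign=cmp020. channel columns in first-appearance order: search, display, social, email; column 4 is email.
Long rows with campaign=cmp020, channel=email: max(224, 695) = 695.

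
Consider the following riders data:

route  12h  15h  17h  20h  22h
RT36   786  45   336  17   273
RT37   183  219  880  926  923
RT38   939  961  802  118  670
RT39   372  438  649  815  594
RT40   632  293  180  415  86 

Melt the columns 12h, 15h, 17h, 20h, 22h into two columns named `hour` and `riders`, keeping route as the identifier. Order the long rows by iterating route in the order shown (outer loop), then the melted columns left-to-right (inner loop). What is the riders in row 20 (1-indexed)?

594

25 rows total (5 × 5). Row 20: index ⌊(20-1)/5⌋ = 3 into route → RT39; (20-1) mod 5 = 4 into the melted columns → 22h.
So row 20 is (RT39, 22h, 594); riders = 594.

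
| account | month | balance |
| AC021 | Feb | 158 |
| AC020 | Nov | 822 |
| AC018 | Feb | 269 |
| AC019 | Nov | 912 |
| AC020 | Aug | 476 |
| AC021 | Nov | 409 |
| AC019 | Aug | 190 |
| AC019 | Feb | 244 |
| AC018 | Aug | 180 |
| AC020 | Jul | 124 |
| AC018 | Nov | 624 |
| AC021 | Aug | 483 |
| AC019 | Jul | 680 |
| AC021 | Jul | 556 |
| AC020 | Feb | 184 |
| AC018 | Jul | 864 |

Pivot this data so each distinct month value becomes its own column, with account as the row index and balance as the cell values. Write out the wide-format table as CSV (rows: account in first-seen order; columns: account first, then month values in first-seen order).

Columns: account plus the 4 distinct month values (Feb, Nov, Aug, Jul).
For example, row AC021 column Feb takes balance=158 from the long row (AC021, Feb).

account,Feb,Nov,Aug,Jul
AC021,158,409,483,556
AC020,184,822,476,124
AC018,269,624,180,864
AC019,244,912,190,680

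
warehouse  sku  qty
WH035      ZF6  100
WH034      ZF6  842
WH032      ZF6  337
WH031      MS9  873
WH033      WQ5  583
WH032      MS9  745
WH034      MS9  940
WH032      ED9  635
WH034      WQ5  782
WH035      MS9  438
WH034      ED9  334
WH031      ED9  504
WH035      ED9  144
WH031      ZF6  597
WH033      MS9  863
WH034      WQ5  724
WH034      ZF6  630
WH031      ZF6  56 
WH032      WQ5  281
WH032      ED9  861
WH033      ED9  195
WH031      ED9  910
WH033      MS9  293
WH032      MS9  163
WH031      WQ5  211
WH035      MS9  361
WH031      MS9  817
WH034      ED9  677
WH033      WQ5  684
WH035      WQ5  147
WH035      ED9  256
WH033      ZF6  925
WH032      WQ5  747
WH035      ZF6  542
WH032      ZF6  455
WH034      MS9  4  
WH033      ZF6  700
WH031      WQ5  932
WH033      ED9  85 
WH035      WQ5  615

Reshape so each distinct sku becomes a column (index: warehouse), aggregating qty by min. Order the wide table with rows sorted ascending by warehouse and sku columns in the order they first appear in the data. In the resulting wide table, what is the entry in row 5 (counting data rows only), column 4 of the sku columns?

With rows sorted ascending by warehouse, row 5 is warehouse=WH035. sku columns in first-appearance order: ZF6, MS9, WQ5, ED9; column 4 is ED9.
Long rows with warehouse=WH035, sku=ED9: min(144, 256) = 144.

144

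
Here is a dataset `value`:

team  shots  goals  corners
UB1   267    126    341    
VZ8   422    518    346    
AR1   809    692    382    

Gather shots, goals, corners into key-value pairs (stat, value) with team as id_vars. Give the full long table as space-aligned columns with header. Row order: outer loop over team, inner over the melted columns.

team  stat     value
UB1   shots    267  
UB1   goals    126  
UB1   corners  341  
VZ8   shots    422  
VZ8   goals    518  
VZ8   corners  346  
AR1   shots    809  
AR1   goals    692  
AR1   corners  382  

Each (team, column) pair becomes one row: 3 × 3 = 9 rows.
For example, (UB1, shots) → value=267.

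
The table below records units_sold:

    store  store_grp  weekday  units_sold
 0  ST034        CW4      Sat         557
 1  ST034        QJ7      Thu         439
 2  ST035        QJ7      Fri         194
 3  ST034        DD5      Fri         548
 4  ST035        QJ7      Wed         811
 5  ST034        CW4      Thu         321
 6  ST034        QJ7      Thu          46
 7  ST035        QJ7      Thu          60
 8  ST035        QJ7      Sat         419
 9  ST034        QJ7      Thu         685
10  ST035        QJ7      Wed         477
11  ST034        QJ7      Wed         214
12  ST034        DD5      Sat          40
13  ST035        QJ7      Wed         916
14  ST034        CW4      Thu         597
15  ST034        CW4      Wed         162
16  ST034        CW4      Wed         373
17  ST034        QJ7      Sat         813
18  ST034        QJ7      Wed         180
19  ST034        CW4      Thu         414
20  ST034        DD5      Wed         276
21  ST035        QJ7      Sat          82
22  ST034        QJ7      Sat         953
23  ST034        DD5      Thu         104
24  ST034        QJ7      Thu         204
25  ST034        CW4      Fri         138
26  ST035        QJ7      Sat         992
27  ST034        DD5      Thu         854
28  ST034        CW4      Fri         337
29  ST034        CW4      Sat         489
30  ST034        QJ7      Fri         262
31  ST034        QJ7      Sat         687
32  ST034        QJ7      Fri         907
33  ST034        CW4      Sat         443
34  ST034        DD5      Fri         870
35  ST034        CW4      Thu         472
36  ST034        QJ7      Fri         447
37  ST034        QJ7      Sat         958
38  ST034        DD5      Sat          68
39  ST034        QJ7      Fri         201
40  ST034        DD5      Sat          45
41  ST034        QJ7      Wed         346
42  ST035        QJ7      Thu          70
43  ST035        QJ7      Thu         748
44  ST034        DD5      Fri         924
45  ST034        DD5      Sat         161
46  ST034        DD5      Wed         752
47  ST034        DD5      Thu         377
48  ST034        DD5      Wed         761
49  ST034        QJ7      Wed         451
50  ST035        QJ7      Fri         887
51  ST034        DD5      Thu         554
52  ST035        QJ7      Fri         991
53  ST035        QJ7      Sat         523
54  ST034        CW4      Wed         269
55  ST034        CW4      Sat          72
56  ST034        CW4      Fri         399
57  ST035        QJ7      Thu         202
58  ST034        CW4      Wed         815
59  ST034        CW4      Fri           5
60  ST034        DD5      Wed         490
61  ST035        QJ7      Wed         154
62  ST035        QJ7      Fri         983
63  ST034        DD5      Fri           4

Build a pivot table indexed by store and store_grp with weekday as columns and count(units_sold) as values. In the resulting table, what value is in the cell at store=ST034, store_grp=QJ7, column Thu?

Rows with store=ST034, store_grp=QJ7 and weekday=Thu: units_sold values are 439, 46, 685, 204.
4 rows match — count = 4.

4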